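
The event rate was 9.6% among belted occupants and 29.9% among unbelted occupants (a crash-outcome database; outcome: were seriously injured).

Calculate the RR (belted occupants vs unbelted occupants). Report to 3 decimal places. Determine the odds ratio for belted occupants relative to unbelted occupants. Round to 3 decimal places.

RR = 0.321; OR = 0.249

RR = 0.0960 / 0.2990 = 0.321
odds, belted occupants = 0.0960/0.9040 = 0.1062
odds, unbelted occupants = 0.2990/0.7010 = 0.4265
OR = 0.1062 / 0.4265 = 0.249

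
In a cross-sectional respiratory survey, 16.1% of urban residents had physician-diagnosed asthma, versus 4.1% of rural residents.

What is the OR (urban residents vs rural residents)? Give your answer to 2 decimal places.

odds, urban residents = 0.16100/0.83900 = 0.19190
odds, rural residents = 0.04100/0.95900 = 0.04275
OR = 0.19190 / 0.04275 = 4.49

4.49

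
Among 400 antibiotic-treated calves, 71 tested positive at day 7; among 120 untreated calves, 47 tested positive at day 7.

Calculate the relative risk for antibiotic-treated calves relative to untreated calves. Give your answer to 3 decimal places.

RR ≈ 0.453

risk, antibiotic-treated calves = 71/400 = 0.1775
risk, untreated calves = 47/120 = 0.3917
RR = 0.1775 / 0.3917 = 0.453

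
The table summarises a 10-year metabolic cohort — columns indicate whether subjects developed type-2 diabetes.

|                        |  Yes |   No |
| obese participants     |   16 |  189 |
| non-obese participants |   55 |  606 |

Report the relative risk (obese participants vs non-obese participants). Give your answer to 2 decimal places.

RR = 0.94

risk, obese participants = 16/205 = 0.0780
risk, non-obese participants = 55/661 = 0.0832
RR = 0.0780 / 0.0832 = 0.94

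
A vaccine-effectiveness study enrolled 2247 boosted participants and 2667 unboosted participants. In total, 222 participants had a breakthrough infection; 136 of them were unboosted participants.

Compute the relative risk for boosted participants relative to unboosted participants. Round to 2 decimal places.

RR ≈ 0.75

boosted participants with the outcome: 222 − 136 = 86
boosted participants without the outcome: 2247 − 86 = 2161
unboosted participants without the outcome: 2667 − 136 = 2531
risk, boosted participants = 86/2247 = 0.03827
risk, unboosted participants = 136/2667 = 0.05099
RR = 0.03827 / 0.05099 = 0.75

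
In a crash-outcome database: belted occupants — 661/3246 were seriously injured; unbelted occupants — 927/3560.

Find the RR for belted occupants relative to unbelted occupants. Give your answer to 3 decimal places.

risk, belted occupants = 661/3246 = 0.2036
risk, unbelted occupants = 927/3560 = 0.2604
RR = 0.2036 / 0.2604 = 0.782

RR ≈ 0.782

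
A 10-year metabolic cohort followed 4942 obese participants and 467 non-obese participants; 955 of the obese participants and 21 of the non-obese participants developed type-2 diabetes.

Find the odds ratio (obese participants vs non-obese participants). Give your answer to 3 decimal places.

5.087

odds, obese participants = 955/3987 = 0.23953
odds, non-obese participants = 21/446 = 0.04709
OR = 0.23953 / 0.04709 = 5.087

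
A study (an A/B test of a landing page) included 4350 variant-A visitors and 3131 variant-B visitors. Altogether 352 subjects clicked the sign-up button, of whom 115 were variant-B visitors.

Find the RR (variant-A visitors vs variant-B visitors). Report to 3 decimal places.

RR = 1.483

variant-A visitors with the outcome: 352 − 115 = 237
variant-A visitors without the outcome: 4350 − 237 = 4113
variant-B visitors without the outcome: 3131 − 115 = 3016
risk, variant-A visitors = 237/4350 = 0.05448
risk, variant-B visitors = 115/3131 = 0.03673
RR = 0.05448 / 0.03673 = 1.483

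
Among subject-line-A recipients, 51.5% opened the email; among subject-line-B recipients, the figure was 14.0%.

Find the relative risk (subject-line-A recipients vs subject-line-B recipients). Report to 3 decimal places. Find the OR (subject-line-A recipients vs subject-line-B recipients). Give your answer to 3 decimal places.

RR = 0.5150 / 0.1400 = 3.679
odds, subject-line-A recipients = 0.5150/0.4850 = 1.0619
odds, subject-line-B recipients = 0.1400/0.8600 = 0.1628
OR = 1.0619 / 0.1628 = 6.523

RR = 3.679; OR = 6.523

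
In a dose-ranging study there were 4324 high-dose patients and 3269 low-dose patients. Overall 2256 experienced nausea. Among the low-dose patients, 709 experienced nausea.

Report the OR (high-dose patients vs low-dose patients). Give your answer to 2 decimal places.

2.01

high-dose patients with the outcome: 2256 − 709 = 1547
high-dose patients without the outcome: 4324 − 1547 = 2777
low-dose patients without the outcome: 3269 − 709 = 2560
OR = (1547 × 2560) / (2777 × 709) = 3960320/1968893 ≈ 2.01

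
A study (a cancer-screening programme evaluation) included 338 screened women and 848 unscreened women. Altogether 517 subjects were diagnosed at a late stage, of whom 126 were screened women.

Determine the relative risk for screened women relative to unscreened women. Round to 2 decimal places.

RR: 0.81

screened women without the outcome: 338 − 126 = 212
unscreened women with the outcome: 517 − 126 = 391
unscreened women without the outcome: 848 − 391 = 457
risk, screened women = 126/338 = 0.3728
risk, unscreened women = 391/848 = 0.4611
RR = 0.3728 / 0.4611 = 0.81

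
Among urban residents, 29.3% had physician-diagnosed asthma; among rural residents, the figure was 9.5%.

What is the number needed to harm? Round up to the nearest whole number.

NNH ≈ 6

absolute risk difference = 0.198000
1 / 0.198000 = 5.051 → round up → 6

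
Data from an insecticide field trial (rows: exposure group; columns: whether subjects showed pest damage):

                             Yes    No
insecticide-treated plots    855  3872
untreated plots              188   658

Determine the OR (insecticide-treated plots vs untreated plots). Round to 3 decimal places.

OR: 0.773

odds, insecticide-treated plots = 855/3872 = 0.2208
odds, untreated plots = 188/658 = 0.2857
OR = 0.2208 / 0.2857 = 0.773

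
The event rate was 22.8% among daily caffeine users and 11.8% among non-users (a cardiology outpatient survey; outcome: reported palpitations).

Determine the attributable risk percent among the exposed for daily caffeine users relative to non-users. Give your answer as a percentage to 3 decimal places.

AR% = (0.2280 − 0.1180) / 0.2280 = 0.4825 → 48.246%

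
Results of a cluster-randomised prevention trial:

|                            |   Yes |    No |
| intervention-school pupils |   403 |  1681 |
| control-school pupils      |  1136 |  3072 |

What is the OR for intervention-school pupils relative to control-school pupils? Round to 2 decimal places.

OR = (403 × 3072) / (1681 × 1136) = 1238016/1909616 ≈ 0.65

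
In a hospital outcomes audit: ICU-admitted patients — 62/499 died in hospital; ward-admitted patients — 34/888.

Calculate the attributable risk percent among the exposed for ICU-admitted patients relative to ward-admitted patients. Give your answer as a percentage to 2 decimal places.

69.18%

risk, ICU-admitted patients = 62/499 = 0.12425
risk, ward-admitted patients = 34/888 = 0.03829
AR% = (0.12425 − 0.03829) / 0.12425 = 0.6918 → 69.18%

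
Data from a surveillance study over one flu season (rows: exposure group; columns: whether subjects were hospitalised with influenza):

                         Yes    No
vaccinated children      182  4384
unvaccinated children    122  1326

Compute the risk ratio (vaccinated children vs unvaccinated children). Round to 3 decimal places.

risk, vaccinated children = 182/4566 = 0.03986
risk, unvaccinated children = 122/1448 = 0.08425
RR = 0.03986 / 0.08425 = 0.473

RR = 0.473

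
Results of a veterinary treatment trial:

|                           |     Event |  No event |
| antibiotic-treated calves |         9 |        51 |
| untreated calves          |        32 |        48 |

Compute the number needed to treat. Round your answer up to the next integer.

risk, antibiotic-treated calves = 9/60 = 0.150000
risk, untreated calves = 32/80 = 0.400000
absolute risk difference = 0.250000
1 / 0.250000 = 4.000 → round up → 4

NNT ≈ 4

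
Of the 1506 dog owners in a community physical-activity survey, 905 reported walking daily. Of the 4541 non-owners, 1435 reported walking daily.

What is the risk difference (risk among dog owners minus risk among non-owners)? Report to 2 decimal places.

RD = 0.28

risk, dog owners = 905/1506 = 0.6009
risk, non-owners = 1435/4541 = 0.3160
risk difference = 0.6009 − 0.3160 = 0.28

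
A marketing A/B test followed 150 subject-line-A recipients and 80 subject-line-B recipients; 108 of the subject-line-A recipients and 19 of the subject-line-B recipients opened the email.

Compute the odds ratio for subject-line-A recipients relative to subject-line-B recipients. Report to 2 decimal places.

OR = (108 × 61) / (42 × 19) = 6588/798 ≈ 8.26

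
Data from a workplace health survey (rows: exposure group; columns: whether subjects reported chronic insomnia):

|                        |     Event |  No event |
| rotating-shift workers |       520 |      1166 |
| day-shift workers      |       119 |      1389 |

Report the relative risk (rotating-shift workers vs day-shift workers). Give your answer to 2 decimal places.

risk, rotating-shift workers = 520/1686 = 0.3084
risk, day-shift workers = 119/1508 = 0.0789
RR = 0.3084 / 0.0789 = 3.91

3.91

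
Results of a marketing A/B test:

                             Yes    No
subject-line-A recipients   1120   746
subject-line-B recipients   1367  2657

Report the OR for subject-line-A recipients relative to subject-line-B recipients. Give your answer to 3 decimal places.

OR = (1120 × 2657) / (746 × 1367) = 2975840/1019782 ≈ 2.918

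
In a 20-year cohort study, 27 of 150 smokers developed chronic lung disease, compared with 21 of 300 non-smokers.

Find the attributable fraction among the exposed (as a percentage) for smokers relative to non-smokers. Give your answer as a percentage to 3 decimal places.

risk, smokers = 27/150 = 0.1800
risk, non-smokers = 21/300 = 0.0700
AR% = (0.1800 − 0.0700) / 0.1800 = 0.6111 → 61.111%

61.111%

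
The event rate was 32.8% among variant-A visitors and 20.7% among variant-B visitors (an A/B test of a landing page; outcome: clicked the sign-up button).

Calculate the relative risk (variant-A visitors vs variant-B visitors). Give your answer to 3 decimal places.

RR = 0.3280 / 0.2070 = 1.585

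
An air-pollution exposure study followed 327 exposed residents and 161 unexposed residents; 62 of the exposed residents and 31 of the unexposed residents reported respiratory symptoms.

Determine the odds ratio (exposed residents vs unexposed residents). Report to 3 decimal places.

OR ≈ 0.981

odds, exposed residents = 62/265 = 0.2340
odds, unexposed residents = 31/130 = 0.2385
OR = 0.2340 / 0.2385 = 0.981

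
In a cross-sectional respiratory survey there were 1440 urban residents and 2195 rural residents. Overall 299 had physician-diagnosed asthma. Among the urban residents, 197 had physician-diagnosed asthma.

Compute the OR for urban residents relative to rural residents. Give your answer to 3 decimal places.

urban residents without the outcome: 1440 − 197 = 1243
rural residents with the outcome: 299 − 197 = 102
rural residents without the outcome: 2195 − 102 = 2093
odds, urban residents = 197/1243 = 0.15849
odds, rural residents = 102/2093 = 0.04873
OR = 0.15849 / 0.04873 = 3.252

OR = 3.252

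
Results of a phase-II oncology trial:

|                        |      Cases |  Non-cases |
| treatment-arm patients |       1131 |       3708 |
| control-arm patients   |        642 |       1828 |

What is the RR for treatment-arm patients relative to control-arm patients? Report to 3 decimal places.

RR: 0.899

risk, treatment-arm patients = 1131/4839 = 0.2337
risk, control-arm patients = 642/2470 = 0.2599
RR = 0.2337 / 0.2599 = 0.899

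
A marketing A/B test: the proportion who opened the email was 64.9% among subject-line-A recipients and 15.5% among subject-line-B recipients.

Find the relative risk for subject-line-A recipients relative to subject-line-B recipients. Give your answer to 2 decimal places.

RR = 0.6490 / 0.1550 = 4.19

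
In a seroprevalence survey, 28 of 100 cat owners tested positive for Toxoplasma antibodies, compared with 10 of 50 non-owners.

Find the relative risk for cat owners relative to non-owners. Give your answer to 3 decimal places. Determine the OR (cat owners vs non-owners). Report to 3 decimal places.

RR = 1.400; OR = 1.556

risk, cat owners = 28/100 = 0.2800
risk, non-owners = 10/50 = 0.2000
RR = 0.2800 / 0.2000 = 1.400
OR = (28 × 40) / (72 × 10) = 1120/720 ≈ 1.556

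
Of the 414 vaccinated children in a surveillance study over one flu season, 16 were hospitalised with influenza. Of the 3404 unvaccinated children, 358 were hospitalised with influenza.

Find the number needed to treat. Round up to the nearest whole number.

16

risk, vaccinated children = 16/414 = 0.038647
risk, unvaccinated children = 358/3404 = 0.105170
absolute risk difference = 0.066523
1 / 0.066523 = 15.032 → round up → 16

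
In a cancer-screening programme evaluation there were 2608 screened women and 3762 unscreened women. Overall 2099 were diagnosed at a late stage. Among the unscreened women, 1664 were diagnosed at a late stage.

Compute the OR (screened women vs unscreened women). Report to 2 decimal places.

screened women with the outcome: 2099 − 1664 = 435
screened women without the outcome: 2608 − 435 = 2173
unscreened women without the outcome: 3762 − 1664 = 2098
OR = (435 × 2098) / (2173 × 1664) = 912630/3615872 ≈ 0.25

0.25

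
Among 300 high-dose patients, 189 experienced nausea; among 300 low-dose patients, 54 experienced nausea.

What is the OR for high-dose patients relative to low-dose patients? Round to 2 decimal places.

odds, high-dose patients = 189/111 = 1.7027
odds, low-dose patients = 54/246 = 0.2195
OR = 1.7027 / 0.2195 = 7.76

OR ≈ 7.76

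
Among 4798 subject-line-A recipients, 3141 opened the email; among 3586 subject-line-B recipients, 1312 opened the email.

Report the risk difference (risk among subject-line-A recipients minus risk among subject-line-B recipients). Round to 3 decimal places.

risk, subject-line-A recipients = 3141/4798 = 0.6546
risk, subject-line-B recipients = 1312/3586 = 0.3659
risk difference = 0.6546 − 0.3659 = 0.289

RD ≈ 0.289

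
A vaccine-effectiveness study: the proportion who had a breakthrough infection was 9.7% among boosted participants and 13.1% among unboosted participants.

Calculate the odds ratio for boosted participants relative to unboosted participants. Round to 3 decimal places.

OR = 0.713

odds, boosted participants = 0.0970/0.9030 = 0.1074
odds, unboosted participants = 0.1310/0.8690 = 0.1507
OR = 0.1074 / 0.1507 = 0.713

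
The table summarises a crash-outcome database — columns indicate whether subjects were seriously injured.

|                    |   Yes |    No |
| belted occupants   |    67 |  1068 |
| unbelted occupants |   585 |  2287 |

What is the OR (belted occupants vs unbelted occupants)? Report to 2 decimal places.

OR = 0.25

odds, belted occupants = 67/1068 = 0.0627
odds, unbelted occupants = 585/2287 = 0.2558
OR = 0.0627 / 0.2558 = 0.25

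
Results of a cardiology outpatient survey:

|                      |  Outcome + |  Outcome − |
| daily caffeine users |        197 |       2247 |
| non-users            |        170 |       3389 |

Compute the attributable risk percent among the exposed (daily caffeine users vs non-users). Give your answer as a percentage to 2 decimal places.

risk, daily caffeine users = 197/2444 = 0.08061
risk, non-users = 170/3559 = 0.04777
AR% = (0.08061 − 0.04777) / 0.08061 = 0.4074 → 40.74%

AR% ≈ 40.74%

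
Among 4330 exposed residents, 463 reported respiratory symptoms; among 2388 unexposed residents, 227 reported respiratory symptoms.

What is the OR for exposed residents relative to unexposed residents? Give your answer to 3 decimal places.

odds, exposed residents = 463/3867 = 0.1197
odds, unexposed residents = 227/2161 = 0.1050
OR = 0.1197 / 0.1050 = 1.140

1.140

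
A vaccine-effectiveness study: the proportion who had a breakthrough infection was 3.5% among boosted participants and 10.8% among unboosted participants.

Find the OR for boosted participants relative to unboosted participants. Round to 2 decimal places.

OR: 0.30

odds, boosted participants = 0.03500/0.96500 = 0.03627
odds, unboosted participants = 0.10800/0.89200 = 0.12108
OR = 0.03627 / 0.12108 = 0.30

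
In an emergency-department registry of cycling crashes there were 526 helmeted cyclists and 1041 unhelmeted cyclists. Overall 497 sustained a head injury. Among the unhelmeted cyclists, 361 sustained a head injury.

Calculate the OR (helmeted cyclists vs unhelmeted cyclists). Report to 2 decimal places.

helmeted cyclists with the outcome: 497 − 361 = 136
helmeted cyclists without the outcome: 526 − 136 = 390
unhelmeted cyclists without the outcome: 1041 − 361 = 680
OR = (136 × 680) / (390 × 361) = 92480/140790 ≈ 0.66

OR ≈ 0.66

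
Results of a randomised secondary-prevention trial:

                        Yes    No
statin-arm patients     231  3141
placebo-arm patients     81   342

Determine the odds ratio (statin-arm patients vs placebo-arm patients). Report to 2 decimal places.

OR = (231 × 342) / (3141 × 81) = 79002/254421 ≈ 0.31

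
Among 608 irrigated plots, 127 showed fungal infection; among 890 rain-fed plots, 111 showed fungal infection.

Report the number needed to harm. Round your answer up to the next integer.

risk, irrigated plots = 127/608 = 0.208882
risk, rain-fed plots = 111/890 = 0.124719
absolute risk difference = 0.084162
1 / 0.084162 = 11.882 → round up → 12

NNH ≈ 12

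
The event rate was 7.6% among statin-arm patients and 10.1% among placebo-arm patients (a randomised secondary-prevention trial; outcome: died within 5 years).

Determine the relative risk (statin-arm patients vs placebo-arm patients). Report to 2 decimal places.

RR = 0.0760 / 0.1010 = 0.75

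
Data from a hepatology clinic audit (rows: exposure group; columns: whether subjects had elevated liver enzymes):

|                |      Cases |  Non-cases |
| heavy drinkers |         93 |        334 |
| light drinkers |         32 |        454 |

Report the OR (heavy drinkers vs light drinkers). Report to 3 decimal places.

OR = (93 × 454) / (334 × 32) = 42222/10688 ≈ 3.950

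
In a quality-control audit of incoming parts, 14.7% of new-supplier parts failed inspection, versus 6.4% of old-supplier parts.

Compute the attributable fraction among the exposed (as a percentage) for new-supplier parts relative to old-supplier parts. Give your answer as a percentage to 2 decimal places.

AR% = (0.1470 − 0.0640) / 0.1470 = 0.5646 → 56.46%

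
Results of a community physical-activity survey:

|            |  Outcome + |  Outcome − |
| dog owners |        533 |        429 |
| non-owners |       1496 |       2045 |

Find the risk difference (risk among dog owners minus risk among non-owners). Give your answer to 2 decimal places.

risk, dog owners = 533/962 = 0.5541
risk, non-owners = 1496/3541 = 0.4225
risk difference = 0.5541 − 0.4225 = 0.13

0.13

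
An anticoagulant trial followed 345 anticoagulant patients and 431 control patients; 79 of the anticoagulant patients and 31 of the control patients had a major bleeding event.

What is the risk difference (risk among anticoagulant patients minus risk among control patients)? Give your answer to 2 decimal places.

risk, anticoagulant patients = 79/345 = 0.2290
risk, control patients = 31/431 = 0.0719
risk difference = 0.2290 − 0.0719 = 0.16

RD = 0.16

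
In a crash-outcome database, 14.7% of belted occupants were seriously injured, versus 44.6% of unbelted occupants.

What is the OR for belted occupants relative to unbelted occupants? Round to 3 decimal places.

0.214

odds, belted occupants = 0.1470/0.8530 = 0.1723
odds, unbelted occupants = 0.4460/0.5540 = 0.8051
OR = 0.1723 / 0.8051 = 0.214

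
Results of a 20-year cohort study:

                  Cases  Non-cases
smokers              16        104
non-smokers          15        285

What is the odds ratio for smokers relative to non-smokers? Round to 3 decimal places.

OR = (16 × 285) / (104 × 15) = 4560/1560 ≈ 2.923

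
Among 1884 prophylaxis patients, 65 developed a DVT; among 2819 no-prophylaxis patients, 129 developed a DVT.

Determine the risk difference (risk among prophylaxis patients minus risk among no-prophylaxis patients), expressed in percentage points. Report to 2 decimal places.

risk, prophylaxis patients = 65/1884 = 0.03450
risk, no-prophylaxis patients = 129/2819 = 0.04576
risk difference = 0.03450 − 0.04576 = -0.01126 → -1.13 percentage points

-1.13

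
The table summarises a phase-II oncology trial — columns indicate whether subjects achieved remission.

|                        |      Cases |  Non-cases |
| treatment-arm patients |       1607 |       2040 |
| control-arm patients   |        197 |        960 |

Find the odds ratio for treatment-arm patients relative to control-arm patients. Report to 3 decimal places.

OR = (1607 × 960) / (2040 × 197) = 1542720/401880 ≈ 3.839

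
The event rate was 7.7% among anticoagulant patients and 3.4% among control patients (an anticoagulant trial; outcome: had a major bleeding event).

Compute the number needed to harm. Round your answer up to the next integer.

NNH: 24

absolute risk difference = 0.043000
1 / 0.043000 = 23.256 → round up → 24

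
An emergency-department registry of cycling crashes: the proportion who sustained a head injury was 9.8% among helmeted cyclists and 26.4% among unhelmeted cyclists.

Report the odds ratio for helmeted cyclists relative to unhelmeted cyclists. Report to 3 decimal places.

0.303

odds, helmeted cyclists = 0.0980/0.9020 = 0.1086
odds, unhelmeted cyclists = 0.2640/0.7360 = 0.3587
OR = 0.1086 / 0.3587 = 0.303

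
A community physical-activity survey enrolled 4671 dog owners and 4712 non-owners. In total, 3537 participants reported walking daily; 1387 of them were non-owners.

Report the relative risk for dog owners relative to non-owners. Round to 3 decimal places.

1.564

dog owners with the outcome: 3537 − 1387 = 2150
dog owners without the outcome: 4671 − 2150 = 2521
non-owners without the outcome: 4712 − 1387 = 3325
risk, dog owners = 2150/4671 = 0.4603
risk, non-owners = 1387/4712 = 0.2944
RR = 0.4603 / 0.2944 = 1.564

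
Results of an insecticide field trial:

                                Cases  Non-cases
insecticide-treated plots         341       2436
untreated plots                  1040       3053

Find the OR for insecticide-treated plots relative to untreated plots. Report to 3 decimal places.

OR = (341 × 3053) / (2436 × 1040) = 1041073/2533440 ≈ 0.411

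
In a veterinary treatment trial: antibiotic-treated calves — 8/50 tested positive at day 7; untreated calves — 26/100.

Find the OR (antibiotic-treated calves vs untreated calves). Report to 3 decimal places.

odds, antibiotic-treated calves = 8/42 = 0.1905
odds, untreated calves = 26/74 = 0.3514
OR = 0.1905 / 0.3514 = 0.542

0.542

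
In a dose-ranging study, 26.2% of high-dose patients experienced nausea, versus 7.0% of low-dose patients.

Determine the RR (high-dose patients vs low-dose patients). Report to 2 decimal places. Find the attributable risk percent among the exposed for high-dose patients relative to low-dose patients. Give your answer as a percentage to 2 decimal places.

RR = 0.2620 / 0.0700 = 3.74
AR% = (0.2620 − 0.0700) / 0.2620 = 0.7328 → 73.28%

RR = 3.74; AR% = 73.28%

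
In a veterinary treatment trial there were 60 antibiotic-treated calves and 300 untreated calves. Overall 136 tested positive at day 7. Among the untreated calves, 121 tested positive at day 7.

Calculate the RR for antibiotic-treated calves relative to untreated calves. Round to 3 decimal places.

RR ≈ 0.620

antibiotic-treated calves with the outcome: 136 − 121 = 15
antibiotic-treated calves without the outcome: 60 − 15 = 45
untreated calves without the outcome: 300 − 121 = 179
risk, antibiotic-treated calves = 15/60 = 0.2500
risk, untreated calves = 121/300 = 0.4033
RR = 0.2500 / 0.4033 = 0.620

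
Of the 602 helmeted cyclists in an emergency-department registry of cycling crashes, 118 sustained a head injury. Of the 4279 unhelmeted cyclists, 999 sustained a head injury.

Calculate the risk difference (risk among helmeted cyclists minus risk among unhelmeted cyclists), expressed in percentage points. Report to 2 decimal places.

risk, helmeted cyclists = 118/602 = 0.1960
risk, unhelmeted cyclists = 999/4279 = 0.2335
risk difference = 0.1960 − 0.2335 = -0.0375 → -3.75 percentage points

RD ≈ -3.75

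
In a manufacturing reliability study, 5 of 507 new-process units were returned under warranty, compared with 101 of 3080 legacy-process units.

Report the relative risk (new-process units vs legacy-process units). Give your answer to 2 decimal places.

risk, new-process units = 5/507 = 0.00986
risk, legacy-process units = 101/3080 = 0.03279
RR = 0.00986 / 0.03279 = 0.30

0.30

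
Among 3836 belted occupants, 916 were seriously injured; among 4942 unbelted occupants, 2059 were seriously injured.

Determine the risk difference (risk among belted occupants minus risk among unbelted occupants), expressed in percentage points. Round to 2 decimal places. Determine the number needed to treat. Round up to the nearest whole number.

RD = -17.78; NNT = 6

risk, belted occupants = 916/3836 = 0.2388
risk, unbelted occupants = 2059/4942 = 0.4166
risk difference = 0.2388 − 0.4166 = -0.1778 → -17.78 percentage points
absolute risk difference = 0.177843
1 / 0.177843 = 5.623 → round up → 6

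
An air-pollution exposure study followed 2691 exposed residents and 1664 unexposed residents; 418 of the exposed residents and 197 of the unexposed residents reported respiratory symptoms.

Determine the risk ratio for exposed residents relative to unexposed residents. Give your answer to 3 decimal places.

1.312

risk, exposed residents = 418/2691 = 0.1553
risk, unexposed residents = 197/1664 = 0.1184
RR = 0.1553 / 0.1184 = 1.312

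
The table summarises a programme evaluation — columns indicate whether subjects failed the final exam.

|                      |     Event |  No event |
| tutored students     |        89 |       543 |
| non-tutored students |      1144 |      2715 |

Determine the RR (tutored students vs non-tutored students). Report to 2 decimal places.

RR: 0.48

risk, tutored students = 89/632 = 0.1408
risk, non-tutored students = 1144/3859 = 0.2964
RR = 0.1408 / 0.2964 = 0.48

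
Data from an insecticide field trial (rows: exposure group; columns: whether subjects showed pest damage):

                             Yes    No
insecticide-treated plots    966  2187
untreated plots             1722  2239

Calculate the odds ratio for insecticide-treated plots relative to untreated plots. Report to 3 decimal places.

OR = (966 × 2239) / (2187 × 1722) = 2162874/3766014 ≈ 0.574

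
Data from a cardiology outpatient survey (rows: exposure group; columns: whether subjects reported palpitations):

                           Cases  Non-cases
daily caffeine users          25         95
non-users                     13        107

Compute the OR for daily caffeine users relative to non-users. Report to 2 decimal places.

OR = (25 × 107) / (95 × 13) = 2675/1235 ≈ 2.17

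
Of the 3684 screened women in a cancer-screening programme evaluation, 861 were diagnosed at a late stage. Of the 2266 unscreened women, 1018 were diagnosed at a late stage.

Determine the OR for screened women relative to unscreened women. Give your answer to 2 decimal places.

0.37

odds, screened women = 861/2823 = 0.3050
odds, unscreened women = 1018/1248 = 0.8157
OR = 0.3050 / 0.8157 = 0.37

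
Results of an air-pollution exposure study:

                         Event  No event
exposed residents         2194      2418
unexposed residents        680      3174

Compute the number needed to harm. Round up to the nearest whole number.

risk, exposed residents = 2194/4612 = 0.475716
risk, unexposed residents = 680/3854 = 0.176440
absolute risk difference = 0.299275
1 / 0.299275 = 3.341 → round up → 4

NNH ≈ 4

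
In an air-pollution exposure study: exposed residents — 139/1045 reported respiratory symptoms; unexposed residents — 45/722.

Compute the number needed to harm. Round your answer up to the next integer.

NNH ≈ 15

risk, exposed residents = 139/1045 = 0.133014
risk, unexposed residents = 45/722 = 0.062327
absolute risk difference = 0.070687
1 / 0.070687 = 14.147 → round up → 15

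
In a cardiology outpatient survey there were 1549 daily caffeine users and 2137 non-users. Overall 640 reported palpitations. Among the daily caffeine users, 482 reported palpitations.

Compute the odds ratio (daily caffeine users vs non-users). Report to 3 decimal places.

daily caffeine users without the outcome: 1549 − 482 = 1067
non-users with the outcome: 640 − 482 = 158
non-users without the outcome: 2137 − 158 = 1979
OR = (482 × 1979) / (1067 × 158) = 953878/168586 ≈ 5.658

5.658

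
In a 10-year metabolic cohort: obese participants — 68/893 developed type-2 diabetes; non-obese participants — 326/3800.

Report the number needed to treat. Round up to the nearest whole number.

104

risk, obese participants = 68/893 = 0.076148
risk, non-obese participants = 326/3800 = 0.085789
absolute risk difference = 0.009642
1 / 0.009642 = 103.713 → round up → 104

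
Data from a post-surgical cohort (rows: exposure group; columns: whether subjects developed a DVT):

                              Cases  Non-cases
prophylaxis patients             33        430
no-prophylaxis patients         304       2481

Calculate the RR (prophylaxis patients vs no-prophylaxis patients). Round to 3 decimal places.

RR: 0.653

risk, prophylaxis patients = 33/463 = 0.0713
risk, no-prophylaxis patients = 304/2785 = 0.1092
RR = 0.0713 / 0.1092 = 0.653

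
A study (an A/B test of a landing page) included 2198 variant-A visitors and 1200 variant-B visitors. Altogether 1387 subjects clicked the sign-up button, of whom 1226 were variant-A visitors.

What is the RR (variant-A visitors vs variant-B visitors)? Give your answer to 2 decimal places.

RR = 4.16

variant-A visitors without the outcome: 2198 − 1226 = 972
variant-B visitors with the outcome: 1387 − 1226 = 161
variant-B visitors without the outcome: 1200 − 161 = 1039
risk, variant-A visitors = 1226/2198 = 0.5578
risk, variant-B visitors = 161/1200 = 0.1342
RR = 0.5578 / 0.1342 = 4.16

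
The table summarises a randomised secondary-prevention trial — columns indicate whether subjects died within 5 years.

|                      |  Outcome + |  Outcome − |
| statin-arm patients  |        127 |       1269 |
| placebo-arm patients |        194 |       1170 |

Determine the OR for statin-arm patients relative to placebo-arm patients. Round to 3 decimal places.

OR = (127 × 1170) / (1269 × 194) = 148590/246186 ≈ 0.604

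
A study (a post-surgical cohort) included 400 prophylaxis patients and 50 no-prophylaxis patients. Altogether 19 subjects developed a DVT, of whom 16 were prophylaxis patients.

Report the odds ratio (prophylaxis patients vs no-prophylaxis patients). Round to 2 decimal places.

OR: 0.65

prophylaxis patients without the outcome: 400 − 16 = 384
no-prophylaxis patients with the outcome: 19 − 16 = 3
no-prophylaxis patients without the outcome: 50 − 3 = 47
OR = (16 × 47) / (384 × 3) = 752/1152 ≈ 0.65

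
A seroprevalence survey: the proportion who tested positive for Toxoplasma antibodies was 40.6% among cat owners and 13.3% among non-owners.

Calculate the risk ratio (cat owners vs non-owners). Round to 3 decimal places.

RR = 0.4060 / 0.1330 = 3.053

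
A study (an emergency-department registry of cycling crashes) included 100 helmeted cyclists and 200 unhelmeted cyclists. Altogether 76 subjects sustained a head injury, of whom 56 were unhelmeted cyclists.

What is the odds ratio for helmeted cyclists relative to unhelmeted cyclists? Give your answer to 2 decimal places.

helmeted cyclists with the outcome: 76 − 56 = 20
helmeted cyclists without the outcome: 100 − 20 = 80
unhelmeted cyclists without the outcome: 200 − 56 = 144
odds, helmeted cyclists = 20/80 = 0.2500
odds, unhelmeted cyclists = 56/144 = 0.3889
OR = 0.2500 / 0.3889 = 0.64

0.64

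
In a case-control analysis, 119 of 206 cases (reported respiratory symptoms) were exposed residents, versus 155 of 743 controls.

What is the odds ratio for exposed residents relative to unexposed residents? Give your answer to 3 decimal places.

OR = (119 × 588) / (155 × 87) = 69972/13485 ≈ 5.189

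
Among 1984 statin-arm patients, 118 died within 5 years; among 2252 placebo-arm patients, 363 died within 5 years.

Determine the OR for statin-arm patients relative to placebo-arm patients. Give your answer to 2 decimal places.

OR ≈ 0.33

odds, statin-arm patients = 118/1866 = 0.0632
odds, placebo-arm patients = 363/1889 = 0.1922
OR = 0.0632 / 0.1922 = 0.33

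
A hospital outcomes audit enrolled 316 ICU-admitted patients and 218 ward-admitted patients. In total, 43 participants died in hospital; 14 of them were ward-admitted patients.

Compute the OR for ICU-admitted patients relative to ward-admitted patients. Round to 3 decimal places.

1.472

ICU-admitted patients with the outcome: 43 − 14 = 29
ICU-admitted patients without the outcome: 316 − 29 = 287
ward-admitted patients without the outcome: 218 − 14 = 204
OR = (29 × 204) / (287 × 14) = 5916/4018 ≈ 1.472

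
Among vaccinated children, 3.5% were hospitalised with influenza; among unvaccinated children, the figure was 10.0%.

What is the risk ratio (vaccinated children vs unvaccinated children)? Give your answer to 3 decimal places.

RR = 0.03500 / 0.10000 = 0.350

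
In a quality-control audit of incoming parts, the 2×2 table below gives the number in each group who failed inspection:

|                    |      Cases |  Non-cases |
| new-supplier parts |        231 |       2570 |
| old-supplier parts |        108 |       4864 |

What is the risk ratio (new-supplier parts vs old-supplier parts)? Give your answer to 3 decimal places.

3.797

risk, new-supplier parts = 231/2801 = 0.08247
risk, old-supplier parts = 108/4972 = 0.02172
RR = 0.08247 / 0.02172 = 3.797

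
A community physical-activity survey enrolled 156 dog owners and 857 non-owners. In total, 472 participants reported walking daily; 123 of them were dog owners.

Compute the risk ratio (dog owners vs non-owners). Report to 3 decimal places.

dog owners without the outcome: 156 − 123 = 33
non-owners with the outcome: 472 − 123 = 349
non-owners without the outcome: 857 − 349 = 508
risk, dog owners = 123/156 = 0.7885
risk, non-owners = 349/857 = 0.4072
RR = 0.7885 / 0.4072 = 1.936

RR = 1.936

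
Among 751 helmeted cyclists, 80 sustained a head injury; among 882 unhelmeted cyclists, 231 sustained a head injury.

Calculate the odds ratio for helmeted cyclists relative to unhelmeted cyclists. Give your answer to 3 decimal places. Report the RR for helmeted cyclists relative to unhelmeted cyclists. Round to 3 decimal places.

OR = 0.336; RR = 0.407

odds, helmeted cyclists = 80/671 = 0.1192
odds, unhelmeted cyclists = 231/651 = 0.3548
OR = 0.1192 / 0.3548 = 0.336
risk, helmeted cyclists = 80/751 = 0.1065
risk, unhelmeted cyclists = 231/882 = 0.2619
RR = 0.1065 / 0.2619 = 0.407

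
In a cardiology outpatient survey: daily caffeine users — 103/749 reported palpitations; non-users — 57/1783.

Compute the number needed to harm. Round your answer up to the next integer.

risk, daily caffeine users = 103/749 = 0.137517
risk, non-users = 57/1783 = 0.031969
absolute risk difference = 0.105548
1 / 0.105548 = 9.474 → round up → 10

NNH = 10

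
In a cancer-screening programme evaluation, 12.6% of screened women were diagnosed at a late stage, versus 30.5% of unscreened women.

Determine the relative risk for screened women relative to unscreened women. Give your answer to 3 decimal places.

RR = 0.1260 / 0.3050 = 0.413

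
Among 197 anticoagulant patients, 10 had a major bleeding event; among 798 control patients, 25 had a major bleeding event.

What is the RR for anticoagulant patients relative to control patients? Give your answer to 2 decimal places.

RR ≈ 1.62

risk, anticoagulant patients = 10/197 = 0.05076
risk, control patients = 25/798 = 0.03133
RR = 0.05076 / 0.03133 = 1.62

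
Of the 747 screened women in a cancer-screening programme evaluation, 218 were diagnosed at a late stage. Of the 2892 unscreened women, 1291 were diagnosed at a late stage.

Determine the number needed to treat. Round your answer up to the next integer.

NNT: 7

risk, screened women = 218/747 = 0.291834
risk, unscreened women = 1291/2892 = 0.446404
absolute risk difference = 0.154570
1 / 0.154570 = 6.470 → round up → 7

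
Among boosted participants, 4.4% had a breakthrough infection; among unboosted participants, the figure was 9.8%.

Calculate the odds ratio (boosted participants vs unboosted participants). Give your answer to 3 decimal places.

odds, boosted participants = 0.04400/0.95600 = 0.04603
odds, unboosted participants = 0.09800/0.90200 = 0.10865
OR = 0.04603 / 0.10865 = 0.424

OR = 0.424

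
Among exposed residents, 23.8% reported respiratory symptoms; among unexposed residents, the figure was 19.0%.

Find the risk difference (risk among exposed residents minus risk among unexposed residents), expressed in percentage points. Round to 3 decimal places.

4.800

risk difference = 0.2380 − 0.1900 = 0.0480 → 4.800 percentage points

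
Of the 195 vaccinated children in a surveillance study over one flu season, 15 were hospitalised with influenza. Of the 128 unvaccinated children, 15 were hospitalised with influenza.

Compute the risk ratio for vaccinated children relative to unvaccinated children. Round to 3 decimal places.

risk, vaccinated children = 15/195 = 0.0769
risk, unvaccinated children = 15/128 = 0.1172
RR = 0.0769 / 0.1172 = 0.656

0.656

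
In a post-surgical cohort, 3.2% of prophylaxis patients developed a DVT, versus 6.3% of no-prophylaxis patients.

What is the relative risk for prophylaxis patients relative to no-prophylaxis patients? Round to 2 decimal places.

RR = 0.03200 / 0.06300 = 0.51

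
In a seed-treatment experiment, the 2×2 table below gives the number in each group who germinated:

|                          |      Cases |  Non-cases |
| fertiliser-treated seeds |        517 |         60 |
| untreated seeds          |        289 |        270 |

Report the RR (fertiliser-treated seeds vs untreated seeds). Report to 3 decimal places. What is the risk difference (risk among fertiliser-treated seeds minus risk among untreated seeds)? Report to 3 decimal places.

RR = 1.733; RD = 0.379

risk, fertiliser-treated seeds = 517/577 = 0.8960
risk, untreated seeds = 289/559 = 0.5170
RR = 0.8960 / 0.5170 = 1.733
risk difference = 0.8960 − 0.5170 = 0.379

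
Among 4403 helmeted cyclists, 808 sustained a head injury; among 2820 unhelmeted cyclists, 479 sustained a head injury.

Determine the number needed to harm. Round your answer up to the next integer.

NNH ≈ 74

risk, helmeted cyclists = 808/4403 = 0.183511
risk, unhelmeted cyclists = 479/2820 = 0.169858
absolute risk difference = 0.013653
1 / 0.013653 = 73.244 → round up → 74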